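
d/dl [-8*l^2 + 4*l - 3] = 4 - 16*l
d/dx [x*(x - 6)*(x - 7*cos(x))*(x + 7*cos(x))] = 4*x^3 + 49*x^2*sin(2*x) - 18*x^2 - 294*x*sin(2*x) - 98*x*cos(x)^2 + 294*cos(x)^2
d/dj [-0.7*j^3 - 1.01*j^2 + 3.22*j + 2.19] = -2.1*j^2 - 2.02*j + 3.22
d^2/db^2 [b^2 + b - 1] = 2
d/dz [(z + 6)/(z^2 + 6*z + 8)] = (z^2 + 6*z - 2*(z + 3)*(z + 6) + 8)/(z^2 + 6*z + 8)^2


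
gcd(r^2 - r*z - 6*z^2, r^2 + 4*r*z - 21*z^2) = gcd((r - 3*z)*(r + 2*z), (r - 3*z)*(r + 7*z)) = -r + 3*z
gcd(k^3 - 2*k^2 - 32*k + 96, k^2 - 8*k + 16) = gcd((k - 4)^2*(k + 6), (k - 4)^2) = k^2 - 8*k + 16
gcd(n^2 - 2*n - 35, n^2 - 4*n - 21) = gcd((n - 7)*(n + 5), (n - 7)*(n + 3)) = n - 7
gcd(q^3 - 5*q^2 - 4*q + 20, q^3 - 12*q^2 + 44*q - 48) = q - 2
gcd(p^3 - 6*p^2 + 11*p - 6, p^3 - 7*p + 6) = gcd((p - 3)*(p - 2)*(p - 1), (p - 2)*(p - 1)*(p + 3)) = p^2 - 3*p + 2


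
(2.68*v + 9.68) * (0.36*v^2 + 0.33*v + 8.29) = 0.9648*v^3 + 4.3692*v^2 + 25.4116*v + 80.2472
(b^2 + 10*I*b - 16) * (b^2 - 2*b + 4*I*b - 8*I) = b^4 - 2*b^3 + 14*I*b^3 - 56*b^2 - 28*I*b^2 + 112*b - 64*I*b + 128*I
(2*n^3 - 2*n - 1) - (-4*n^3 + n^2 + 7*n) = 6*n^3 - n^2 - 9*n - 1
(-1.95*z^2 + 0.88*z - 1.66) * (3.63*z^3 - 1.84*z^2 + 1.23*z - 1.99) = -7.0785*z^5 + 6.7824*z^4 - 10.0435*z^3 + 8.0173*z^2 - 3.793*z + 3.3034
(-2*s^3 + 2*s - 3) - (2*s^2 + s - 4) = -2*s^3 - 2*s^2 + s + 1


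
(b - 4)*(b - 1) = b^2 - 5*b + 4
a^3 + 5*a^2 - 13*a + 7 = (a - 1)^2*(a + 7)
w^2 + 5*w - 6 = (w - 1)*(w + 6)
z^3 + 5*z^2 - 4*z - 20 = (z - 2)*(z + 2)*(z + 5)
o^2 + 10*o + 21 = (o + 3)*(o + 7)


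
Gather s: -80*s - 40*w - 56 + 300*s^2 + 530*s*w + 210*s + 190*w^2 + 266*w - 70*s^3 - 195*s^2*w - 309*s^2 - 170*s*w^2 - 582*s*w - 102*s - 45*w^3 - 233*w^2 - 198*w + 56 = -70*s^3 + s^2*(-195*w - 9) + s*(-170*w^2 - 52*w + 28) - 45*w^3 - 43*w^2 + 28*w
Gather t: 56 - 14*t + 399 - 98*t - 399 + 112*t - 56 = 0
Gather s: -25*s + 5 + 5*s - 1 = 4 - 20*s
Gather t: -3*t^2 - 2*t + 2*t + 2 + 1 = 3 - 3*t^2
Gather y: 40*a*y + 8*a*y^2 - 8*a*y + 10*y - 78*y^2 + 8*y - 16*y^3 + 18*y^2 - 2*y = -16*y^3 + y^2*(8*a - 60) + y*(32*a + 16)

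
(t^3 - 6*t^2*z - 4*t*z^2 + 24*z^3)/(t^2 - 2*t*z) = t - 4*z - 12*z^2/t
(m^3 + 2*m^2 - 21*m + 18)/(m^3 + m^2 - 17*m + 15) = (m + 6)/(m + 5)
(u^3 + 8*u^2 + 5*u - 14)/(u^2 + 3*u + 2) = (u^2 + 6*u - 7)/(u + 1)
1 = 1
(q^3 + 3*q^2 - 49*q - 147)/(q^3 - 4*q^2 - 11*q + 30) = (q^2 - 49)/(q^2 - 7*q + 10)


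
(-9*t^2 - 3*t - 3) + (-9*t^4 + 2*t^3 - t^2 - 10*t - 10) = -9*t^4 + 2*t^3 - 10*t^2 - 13*t - 13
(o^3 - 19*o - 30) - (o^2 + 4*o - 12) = o^3 - o^2 - 23*o - 18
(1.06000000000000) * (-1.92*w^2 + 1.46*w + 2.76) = -2.0352*w^2 + 1.5476*w + 2.9256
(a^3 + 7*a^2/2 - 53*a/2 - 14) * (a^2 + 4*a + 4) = a^5 + 15*a^4/2 - 17*a^3/2 - 106*a^2 - 162*a - 56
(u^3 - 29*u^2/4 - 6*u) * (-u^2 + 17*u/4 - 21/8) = -u^5 + 23*u^4/2 - 439*u^3/16 - 207*u^2/32 + 63*u/4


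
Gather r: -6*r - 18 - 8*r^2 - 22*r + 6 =-8*r^2 - 28*r - 12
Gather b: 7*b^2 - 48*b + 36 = 7*b^2 - 48*b + 36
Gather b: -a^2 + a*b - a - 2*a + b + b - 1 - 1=-a^2 - 3*a + b*(a + 2) - 2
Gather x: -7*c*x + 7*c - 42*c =-7*c*x - 35*c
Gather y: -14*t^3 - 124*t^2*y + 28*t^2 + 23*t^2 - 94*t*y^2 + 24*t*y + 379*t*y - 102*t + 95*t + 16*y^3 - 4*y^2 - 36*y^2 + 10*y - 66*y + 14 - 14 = -14*t^3 + 51*t^2 - 7*t + 16*y^3 + y^2*(-94*t - 40) + y*(-124*t^2 + 403*t - 56)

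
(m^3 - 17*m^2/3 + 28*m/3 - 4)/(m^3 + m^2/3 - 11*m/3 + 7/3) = (3*m^3 - 17*m^2 + 28*m - 12)/(3*m^3 + m^2 - 11*m + 7)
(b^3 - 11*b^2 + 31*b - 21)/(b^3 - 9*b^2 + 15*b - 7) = (b - 3)/(b - 1)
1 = 1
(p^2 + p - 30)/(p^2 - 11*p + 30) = (p + 6)/(p - 6)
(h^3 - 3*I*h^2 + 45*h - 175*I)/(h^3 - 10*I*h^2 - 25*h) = (h + 7*I)/h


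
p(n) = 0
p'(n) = 0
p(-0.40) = 0.00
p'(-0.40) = 0.00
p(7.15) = 0.00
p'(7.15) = 0.00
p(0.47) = 0.00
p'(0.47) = 0.00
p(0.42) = 0.00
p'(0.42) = 0.00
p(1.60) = 0.00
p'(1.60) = 0.00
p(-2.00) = 0.00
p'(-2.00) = 0.00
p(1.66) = 0.00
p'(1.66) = 0.00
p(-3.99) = 0.00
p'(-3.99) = 0.00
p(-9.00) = 0.00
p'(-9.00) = 0.00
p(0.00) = 0.00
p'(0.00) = 0.00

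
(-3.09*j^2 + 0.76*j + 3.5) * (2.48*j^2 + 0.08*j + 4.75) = -7.6632*j^4 + 1.6376*j^3 - 5.9367*j^2 + 3.89*j + 16.625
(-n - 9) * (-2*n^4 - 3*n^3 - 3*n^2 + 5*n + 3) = 2*n^5 + 21*n^4 + 30*n^3 + 22*n^2 - 48*n - 27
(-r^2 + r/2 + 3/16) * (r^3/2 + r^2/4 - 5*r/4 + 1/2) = -r^5/2 + 47*r^3/32 - 69*r^2/64 + r/64 + 3/32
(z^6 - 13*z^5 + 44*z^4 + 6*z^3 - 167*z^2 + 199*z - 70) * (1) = z^6 - 13*z^5 + 44*z^4 + 6*z^3 - 167*z^2 + 199*z - 70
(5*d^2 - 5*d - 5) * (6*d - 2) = 30*d^3 - 40*d^2 - 20*d + 10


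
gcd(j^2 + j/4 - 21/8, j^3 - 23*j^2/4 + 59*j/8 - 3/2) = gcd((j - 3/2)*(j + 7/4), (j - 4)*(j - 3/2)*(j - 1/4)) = j - 3/2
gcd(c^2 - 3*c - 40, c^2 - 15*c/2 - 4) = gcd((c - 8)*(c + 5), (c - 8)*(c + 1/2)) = c - 8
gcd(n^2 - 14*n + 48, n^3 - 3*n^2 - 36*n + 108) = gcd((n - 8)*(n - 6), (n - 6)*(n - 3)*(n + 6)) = n - 6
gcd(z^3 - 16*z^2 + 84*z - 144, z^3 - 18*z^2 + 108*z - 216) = z^2 - 12*z + 36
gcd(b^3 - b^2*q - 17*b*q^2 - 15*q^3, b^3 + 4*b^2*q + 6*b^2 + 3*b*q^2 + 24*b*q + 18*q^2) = b^2 + 4*b*q + 3*q^2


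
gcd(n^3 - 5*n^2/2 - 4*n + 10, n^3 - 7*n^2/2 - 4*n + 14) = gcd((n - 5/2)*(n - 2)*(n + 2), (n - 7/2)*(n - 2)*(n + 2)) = n^2 - 4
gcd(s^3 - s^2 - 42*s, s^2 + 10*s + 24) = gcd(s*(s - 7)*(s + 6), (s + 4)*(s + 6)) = s + 6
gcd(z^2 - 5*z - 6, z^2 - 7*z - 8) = z + 1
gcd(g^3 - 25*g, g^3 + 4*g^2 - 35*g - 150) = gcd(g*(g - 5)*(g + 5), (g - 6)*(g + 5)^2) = g + 5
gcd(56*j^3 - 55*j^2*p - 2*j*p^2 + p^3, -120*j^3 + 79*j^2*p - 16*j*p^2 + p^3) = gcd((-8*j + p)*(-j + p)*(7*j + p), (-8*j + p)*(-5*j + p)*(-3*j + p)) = -8*j + p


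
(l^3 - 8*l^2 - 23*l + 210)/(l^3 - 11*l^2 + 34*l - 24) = (l^2 - 2*l - 35)/(l^2 - 5*l + 4)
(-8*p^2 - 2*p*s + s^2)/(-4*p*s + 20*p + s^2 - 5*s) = (2*p + s)/(s - 5)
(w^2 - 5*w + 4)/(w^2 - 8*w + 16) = (w - 1)/(w - 4)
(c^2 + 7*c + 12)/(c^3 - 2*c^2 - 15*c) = (c + 4)/(c*(c - 5))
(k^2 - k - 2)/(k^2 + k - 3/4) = 4*(k^2 - k - 2)/(4*k^2 + 4*k - 3)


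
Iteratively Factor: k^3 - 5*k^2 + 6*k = (k - 2)*(k^2 - 3*k) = (k - 3)*(k - 2)*(k)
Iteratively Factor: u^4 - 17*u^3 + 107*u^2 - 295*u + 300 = (u - 3)*(u^3 - 14*u^2 + 65*u - 100) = (u - 5)*(u - 3)*(u^2 - 9*u + 20) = (u - 5)*(u - 4)*(u - 3)*(u - 5)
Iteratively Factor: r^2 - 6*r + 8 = (r - 2)*(r - 4)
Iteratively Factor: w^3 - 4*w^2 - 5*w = (w + 1)*(w^2 - 5*w) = (w - 5)*(w + 1)*(w)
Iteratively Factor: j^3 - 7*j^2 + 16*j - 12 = (j - 3)*(j^2 - 4*j + 4) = (j - 3)*(j - 2)*(j - 2)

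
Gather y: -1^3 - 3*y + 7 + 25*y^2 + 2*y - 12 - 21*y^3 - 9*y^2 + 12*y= -21*y^3 + 16*y^2 + 11*y - 6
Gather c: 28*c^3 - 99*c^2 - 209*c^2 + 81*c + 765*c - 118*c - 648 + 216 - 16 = 28*c^3 - 308*c^2 + 728*c - 448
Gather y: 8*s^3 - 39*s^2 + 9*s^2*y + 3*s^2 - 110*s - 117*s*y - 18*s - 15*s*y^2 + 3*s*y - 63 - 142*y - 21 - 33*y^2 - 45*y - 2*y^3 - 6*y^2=8*s^3 - 36*s^2 - 128*s - 2*y^3 + y^2*(-15*s - 39) + y*(9*s^2 - 114*s - 187) - 84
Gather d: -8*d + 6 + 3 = 9 - 8*d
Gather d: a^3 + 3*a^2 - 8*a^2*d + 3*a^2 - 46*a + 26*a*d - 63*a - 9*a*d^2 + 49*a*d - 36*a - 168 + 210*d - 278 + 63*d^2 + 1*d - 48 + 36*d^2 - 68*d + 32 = a^3 + 6*a^2 - 145*a + d^2*(99 - 9*a) + d*(-8*a^2 + 75*a + 143) - 462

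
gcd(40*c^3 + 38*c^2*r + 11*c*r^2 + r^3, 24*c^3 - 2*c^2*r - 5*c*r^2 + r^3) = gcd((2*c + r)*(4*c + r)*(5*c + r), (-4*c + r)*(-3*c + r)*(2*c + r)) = 2*c + r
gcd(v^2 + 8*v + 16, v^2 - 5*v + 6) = 1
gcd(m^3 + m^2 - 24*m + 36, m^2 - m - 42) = m + 6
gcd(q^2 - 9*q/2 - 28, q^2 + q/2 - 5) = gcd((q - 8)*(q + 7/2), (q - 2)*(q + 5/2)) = 1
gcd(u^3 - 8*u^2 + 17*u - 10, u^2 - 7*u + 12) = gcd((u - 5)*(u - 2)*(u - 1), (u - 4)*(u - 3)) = 1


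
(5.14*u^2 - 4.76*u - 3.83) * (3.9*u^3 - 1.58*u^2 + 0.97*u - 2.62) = 20.046*u^5 - 26.6852*u^4 - 2.4304*u^3 - 12.0326*u^2 + 8.7561*u + 10.0346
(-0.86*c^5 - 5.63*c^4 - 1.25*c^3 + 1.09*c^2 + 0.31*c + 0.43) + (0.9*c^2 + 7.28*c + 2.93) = -0.86*c^5 - 5.63*c^4 - 1.25*c^3 + 1.99*c^2 + 7.59*c + 3.36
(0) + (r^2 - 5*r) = r^2 - 5*r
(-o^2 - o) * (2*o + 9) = -2*o^3 - 11*o^2 - 9*o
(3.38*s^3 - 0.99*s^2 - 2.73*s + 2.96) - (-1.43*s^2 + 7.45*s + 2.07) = 3.38*s^3 + 0.44*s^2 - 10.18*s + 0.89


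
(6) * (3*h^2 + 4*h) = 18*h^2 + 24*h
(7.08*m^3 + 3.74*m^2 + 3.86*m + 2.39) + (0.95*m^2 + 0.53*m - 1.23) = 7.08*m^3 + 4.69*m^2 + 4.39*m + 1.16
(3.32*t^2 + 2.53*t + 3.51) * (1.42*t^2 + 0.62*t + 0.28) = 4.7144*t^4 + 5.651*t^3 + 7.4824*t^2 + 2.8846*t + 0.9828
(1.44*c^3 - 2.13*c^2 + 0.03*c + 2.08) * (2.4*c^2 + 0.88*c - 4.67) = 3.456*c^5 - 3.8448*c^4 - 8.5272*c^3 + 14.9655*c^2 + 1.6903*c - 9.7136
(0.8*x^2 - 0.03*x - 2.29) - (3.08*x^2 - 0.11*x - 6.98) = -2.28*x^2 + 0.08*x + 4.69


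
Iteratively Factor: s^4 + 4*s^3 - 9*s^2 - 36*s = (s - 3)*(s^3 + 7*s^2 + 12*s) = (s - 3)*(s + 4)*(s^2 + 3*s) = s*(s - 3)*(s + 4)*(s + 3)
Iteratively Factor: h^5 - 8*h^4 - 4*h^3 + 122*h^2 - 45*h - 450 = (h - 5)*(h^4 - 3*h^3 - 19*h^2 + 27*h + 90) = (h - 5)^2*(h^3 + 2*h^2 - 9*h - 18) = (h - 5)^2*(h + 3)*(h^2 - h - 6) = (h - 5)^2*(h + 2)*(h + 3)*(h - 3)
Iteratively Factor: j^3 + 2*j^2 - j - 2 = (j - 1)*(j^2 + 3*j + 2) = (j - 1)*(j + 2)*(j + 1)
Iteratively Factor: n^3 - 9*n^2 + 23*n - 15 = (n - 5)*(n^2 - 4*n + 3) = (n - 5)*(n - 1)*(n - 3)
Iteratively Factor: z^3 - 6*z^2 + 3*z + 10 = (z + 1)*(z^2 - 7*z + 10) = (z - 2)*(z + 1)*(z - 5)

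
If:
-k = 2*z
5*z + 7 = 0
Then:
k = 14/5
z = -7/5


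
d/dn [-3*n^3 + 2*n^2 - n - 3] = -9*n^2 + 4*n - 1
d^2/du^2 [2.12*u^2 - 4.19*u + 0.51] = 4.24000000000000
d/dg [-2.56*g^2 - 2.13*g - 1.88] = -5.12*g - 2.13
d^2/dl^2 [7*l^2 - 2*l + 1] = 14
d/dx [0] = 0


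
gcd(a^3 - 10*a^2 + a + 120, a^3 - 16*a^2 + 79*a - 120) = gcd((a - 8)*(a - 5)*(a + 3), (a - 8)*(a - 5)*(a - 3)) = a^2 - 13*a + 40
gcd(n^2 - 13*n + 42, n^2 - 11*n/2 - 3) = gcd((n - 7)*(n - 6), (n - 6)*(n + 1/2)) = n - 6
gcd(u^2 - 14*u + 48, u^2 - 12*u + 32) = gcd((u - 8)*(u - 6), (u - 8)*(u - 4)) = u - 8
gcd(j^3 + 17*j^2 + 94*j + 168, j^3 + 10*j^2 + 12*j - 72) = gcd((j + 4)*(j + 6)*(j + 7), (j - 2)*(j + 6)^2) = j + 6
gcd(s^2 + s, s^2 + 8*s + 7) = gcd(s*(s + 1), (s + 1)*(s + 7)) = s + 1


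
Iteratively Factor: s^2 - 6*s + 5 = (s - 1)*(s - 5)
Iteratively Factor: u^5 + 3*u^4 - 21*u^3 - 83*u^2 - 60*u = (u + 1)*(u^4 + 2*u^3 - 23*u^2 - 60*u) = (u - 5)*(u + 1)*(u^3 + 7*u^2 + 12*u) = u*(u - 5)*(u + 1)*(u^2 + 7*u + 12) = u*(u - 5)*(u + 1)*(u + 4)*(u + 3)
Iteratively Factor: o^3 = (o)*(o^2) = o^2*(o)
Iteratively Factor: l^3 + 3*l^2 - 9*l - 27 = (l + 3)*(l^2 - 9) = (l + 3)^2*(l - 3)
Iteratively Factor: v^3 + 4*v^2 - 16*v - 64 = (v + 4)*(v^2 - 16) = (v + 4)^2*(v - 4)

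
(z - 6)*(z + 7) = z^2 + z - 42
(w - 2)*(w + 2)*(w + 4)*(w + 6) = w^4 + 10*w^3 + 20*w^2 - 40*w - 96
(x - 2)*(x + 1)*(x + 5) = x^3 + 4*x^2 - 7*x - 10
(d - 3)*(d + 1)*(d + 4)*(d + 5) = d^4 + 7*d^3 - d^2 - 67*d - 60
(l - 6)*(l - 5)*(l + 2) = l^3 - 9*l^2 + 8*l + 60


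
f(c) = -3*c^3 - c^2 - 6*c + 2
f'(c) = -9*c^2 - 2*c - 6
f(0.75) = -4.33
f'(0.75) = -12.56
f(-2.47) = 55.93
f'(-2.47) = -55.97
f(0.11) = 1.32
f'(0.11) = -6.33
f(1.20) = -11.82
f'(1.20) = -21.36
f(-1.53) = 19.58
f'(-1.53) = -24.01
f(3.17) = -122.63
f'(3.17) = -102.78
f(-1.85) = 28.67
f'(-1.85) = -33.10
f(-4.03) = 206.29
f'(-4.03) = -144.11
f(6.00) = -718.00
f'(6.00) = -342.00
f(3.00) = -106.00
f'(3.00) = -93.00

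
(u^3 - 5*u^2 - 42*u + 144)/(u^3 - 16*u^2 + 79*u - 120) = (u + 6)/(u - 5)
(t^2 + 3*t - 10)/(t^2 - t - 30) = (t - 2)/(t - 6)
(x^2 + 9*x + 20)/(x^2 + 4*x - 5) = (x + 4)/(x - 1)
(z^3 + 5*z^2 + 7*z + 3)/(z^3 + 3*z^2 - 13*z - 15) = (z^2 + 4*z + 3)/(z^2 + 2*z - 15)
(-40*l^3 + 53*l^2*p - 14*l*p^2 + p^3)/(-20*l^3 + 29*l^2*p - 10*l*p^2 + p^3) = (-8*l + p)/(-4*l + p)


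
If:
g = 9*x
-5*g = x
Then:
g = 0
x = 0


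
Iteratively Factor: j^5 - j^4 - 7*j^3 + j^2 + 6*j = (j + 2)*(j^4 - 3*j^3 - j^2 + 3*j) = (j - 3)*(j + 2)*(j^3 - j) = (j - 3)*(j + 1)*(j + 2)*(j^2 - j) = (j - 3)*(j - 1)*(j + 1)*(j + 2)*(j)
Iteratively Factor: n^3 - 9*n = (n + 3)*(n^2 - 3*n) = (n - 3)*(n + 3)*(n)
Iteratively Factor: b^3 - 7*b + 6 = (b - 1)*(b^2 + b - 6) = (b - 2)*(b - 1)*(b + 3)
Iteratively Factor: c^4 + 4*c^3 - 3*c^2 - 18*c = (c + 3)*(c^3 + c^2 - 6*c) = (c - 2)*(c + 3)*(c^2 + 3*c) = (c - 2)*(c + 3)^2*(c)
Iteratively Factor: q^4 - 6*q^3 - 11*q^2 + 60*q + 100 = (q - 5)*(q^3 - q^2 - 16*q - 20) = (q - 5)*(q + 2)*(q^2 - 3*q - 10) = (q - 5)^2*(q + 2)*(q + 2)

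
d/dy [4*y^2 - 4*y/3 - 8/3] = 8*y - 4/3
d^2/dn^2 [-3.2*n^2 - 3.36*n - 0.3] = -6.40000000000000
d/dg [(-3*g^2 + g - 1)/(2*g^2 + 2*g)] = (-2*g^2 + g + 1/2)/(g^2*(g^2 + 2*g + 1))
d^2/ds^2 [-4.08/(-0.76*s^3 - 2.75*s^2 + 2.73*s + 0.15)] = (-(18.6048*s + 22.44)*(0.76*s^3 + 2.75*s^2 - 2.73*s - 0.15) + 4.08*(2.28*s^2 + 5.5*s - 2.73)*(4.56*s^2 + 11.0*s - 5.46))/(0.76*s^3 + 2.75*s^2 - 2.73*s - 0.15)^3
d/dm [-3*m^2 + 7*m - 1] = 7 - 6*m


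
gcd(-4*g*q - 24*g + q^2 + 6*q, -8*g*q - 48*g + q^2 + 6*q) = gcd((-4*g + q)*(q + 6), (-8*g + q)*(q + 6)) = q + 6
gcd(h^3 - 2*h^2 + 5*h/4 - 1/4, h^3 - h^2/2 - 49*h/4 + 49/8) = h - 1/2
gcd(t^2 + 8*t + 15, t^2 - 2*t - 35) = t + 5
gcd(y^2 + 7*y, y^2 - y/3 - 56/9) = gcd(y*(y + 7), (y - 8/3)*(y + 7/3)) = 1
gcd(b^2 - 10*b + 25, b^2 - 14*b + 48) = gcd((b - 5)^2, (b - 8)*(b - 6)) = 1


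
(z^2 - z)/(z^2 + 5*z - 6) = z/(z + 6)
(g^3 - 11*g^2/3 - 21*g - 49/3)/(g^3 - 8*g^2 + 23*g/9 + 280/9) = 3*(3*g^2 + 10*g + 7)/(9*g^2 - 9*g - 40)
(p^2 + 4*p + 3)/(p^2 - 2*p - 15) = (p + 1)/(p - 5)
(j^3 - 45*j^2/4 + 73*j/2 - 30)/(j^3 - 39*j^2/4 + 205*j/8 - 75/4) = 2*(j - 4)/(2*j - 5)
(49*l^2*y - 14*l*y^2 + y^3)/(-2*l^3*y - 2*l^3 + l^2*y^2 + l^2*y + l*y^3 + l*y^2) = y*(49*l^2 - 14*l*y + y^2)/(l*(-2*l^2*y - 2*l^2 + l*y^2 + l*y + y^3 + y^2))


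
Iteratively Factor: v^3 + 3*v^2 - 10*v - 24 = (v - 3)*(v^2 + 6*v + 8) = (v - 3)*(v + 4)*(v + 2)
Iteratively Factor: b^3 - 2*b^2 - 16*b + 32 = (b - 4)*(b^2 + 2*b - 8) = (b - 4)*(b + 4)*(b - 2)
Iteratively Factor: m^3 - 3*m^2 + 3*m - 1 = (m - 1)*(m^2 - 2*m + 1) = (m - 1)^2*(m - 1)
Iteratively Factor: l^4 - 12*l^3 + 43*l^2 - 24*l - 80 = (l + 1)*(l^3 - 13*l^2 + 56*l - 80) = (l - 4)*(l + 1)*(l^2 - 9*l + 20) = (l - 4)^2*(l + 1)*(l - 5)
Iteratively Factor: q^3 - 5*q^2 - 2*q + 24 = (q + 2)*(q^2 - 7*q + 12) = (q - 4)*(q + 2)*(q - 3)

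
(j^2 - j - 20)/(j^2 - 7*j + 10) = (j + 4)/(j - 2)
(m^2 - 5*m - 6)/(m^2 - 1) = (m - 6)/(m - 1)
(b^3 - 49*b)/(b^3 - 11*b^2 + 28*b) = (b + 7)/(b - 4)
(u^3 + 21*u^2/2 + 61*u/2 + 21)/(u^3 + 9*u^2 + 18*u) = (2*u^2 + 9*u + 7)/(2*u*(u + 3))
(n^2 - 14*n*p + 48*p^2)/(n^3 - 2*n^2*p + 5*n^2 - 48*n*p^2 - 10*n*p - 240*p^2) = (n - 6*p)/(n^2 + 6*n*p + 5*n + 30*p)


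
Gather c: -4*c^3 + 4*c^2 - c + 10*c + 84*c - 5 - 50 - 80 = -4*c^3 + 4*c^2 + 93*c - 135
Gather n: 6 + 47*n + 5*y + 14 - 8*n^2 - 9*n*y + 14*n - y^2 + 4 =-8*n^2 + n*(61 - 9*y) - y^2 + 5*y + 24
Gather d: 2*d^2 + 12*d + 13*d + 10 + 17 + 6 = 2*d^2 + 25*d + 33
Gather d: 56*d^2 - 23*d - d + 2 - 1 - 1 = 56*d^2 - 24*d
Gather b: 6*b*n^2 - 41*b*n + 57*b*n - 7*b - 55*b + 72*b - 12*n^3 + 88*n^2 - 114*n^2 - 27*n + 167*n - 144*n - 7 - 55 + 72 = b*(6*n^2 + 16*n + 10) - 12*n^3 - 26*n^2 - 4*n + 10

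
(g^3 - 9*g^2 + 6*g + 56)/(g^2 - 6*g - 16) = (g^2 - 11*g + 28)/(g - 8)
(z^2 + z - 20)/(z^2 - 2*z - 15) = (-z^2 - z + 20)/(-z^2 + 2*z + 15)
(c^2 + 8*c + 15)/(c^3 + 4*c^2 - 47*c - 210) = (c + 3)/(c^2 - c - 42)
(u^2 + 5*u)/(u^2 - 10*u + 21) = u*(u + 5)/(u^2 - 10*u + 21)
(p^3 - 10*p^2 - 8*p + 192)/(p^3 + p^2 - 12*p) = (p^2 - 14*p + 48)/(p*(p - 3))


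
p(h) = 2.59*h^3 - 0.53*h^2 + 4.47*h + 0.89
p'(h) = 7.77*h^2 - 1.06*h + 4.47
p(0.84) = 5.81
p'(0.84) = 9.06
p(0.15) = 1.56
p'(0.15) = 4.49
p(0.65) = 4.28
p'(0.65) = 7.06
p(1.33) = 11.99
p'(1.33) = 16.80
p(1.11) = 8.74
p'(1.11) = 12.87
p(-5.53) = -478.04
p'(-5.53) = 247.95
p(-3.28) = -110.87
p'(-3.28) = 91.54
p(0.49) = 3.26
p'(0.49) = 5.82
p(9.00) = 1886.30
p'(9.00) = 624.30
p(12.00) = 4453.73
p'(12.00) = 1110.63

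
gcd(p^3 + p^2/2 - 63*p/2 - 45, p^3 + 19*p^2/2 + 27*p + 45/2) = p^2 + 13*p/2 + 15/2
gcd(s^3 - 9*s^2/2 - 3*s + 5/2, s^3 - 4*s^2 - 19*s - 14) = s + 1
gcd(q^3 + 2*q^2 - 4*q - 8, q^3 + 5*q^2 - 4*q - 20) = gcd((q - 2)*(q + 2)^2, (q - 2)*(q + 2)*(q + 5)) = q^2 - 4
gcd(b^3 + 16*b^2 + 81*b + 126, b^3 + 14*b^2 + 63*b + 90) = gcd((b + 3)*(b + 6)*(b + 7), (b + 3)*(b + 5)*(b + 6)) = b^2 + 9*b + 18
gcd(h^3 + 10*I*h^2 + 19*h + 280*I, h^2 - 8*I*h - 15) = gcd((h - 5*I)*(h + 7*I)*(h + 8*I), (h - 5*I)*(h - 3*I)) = h - 5*I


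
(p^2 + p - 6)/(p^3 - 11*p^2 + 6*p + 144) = (p - 2)/(p^2 - 14*p + 48)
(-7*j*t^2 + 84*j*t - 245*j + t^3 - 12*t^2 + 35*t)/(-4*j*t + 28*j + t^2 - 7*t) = (-7*j*t + 35*j + t^2 - 5*t)/(-4*j + t)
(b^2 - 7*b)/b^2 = (b - 7)/b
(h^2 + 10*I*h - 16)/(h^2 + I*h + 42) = (h^2 + 10*I*h - 16)/(h^2 + I*h + 42)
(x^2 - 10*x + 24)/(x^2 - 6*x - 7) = (-x^2 + 10*x - 24)/(-x^2 + 6*x + 7)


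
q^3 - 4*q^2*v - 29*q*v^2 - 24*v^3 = (q - 8*v)*(q + v)*(q + 3*v)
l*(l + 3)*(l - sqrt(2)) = l^3 - sqrt(2)*l^2 + 3*l^2 - 3*sqrt(2)*l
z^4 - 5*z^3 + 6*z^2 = z^2*(z - 3)*(z - 2)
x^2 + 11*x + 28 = (x + 4)*(x + 7)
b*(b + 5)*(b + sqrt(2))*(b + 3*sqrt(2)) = b^4 + 5*b^3 + 4*sqrt(2)*b^3 + 6*b^2 + 20*sqrt(2)*b^2 + 30*b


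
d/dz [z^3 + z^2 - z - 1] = 3*z^2 + 2*z - 1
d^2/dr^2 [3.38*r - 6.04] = 0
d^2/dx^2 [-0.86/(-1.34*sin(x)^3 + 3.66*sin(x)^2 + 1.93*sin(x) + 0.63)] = (-0.566940257848307*sin(x)^6 + 1.72056496162919*sin(x)^5 - 0.0459960998530304*sin(x)^4 + 1.07464225060769*sin(x)^2 - 1.04137699484391*sin(x) + 0.0177168830577596*sin(3*x)^2 + 0.712315525430665*sin(3*x) - 0.048390889545821*sin(5*x) + 0.0497849632380717)/(0.366120218579235*sin(x)^3 - 1.0*sin(x)^2 - 0.527322404371585*sin(x) - 0.172131147540984)^3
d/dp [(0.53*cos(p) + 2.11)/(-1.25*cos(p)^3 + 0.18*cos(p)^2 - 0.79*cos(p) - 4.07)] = (-1.325*cos(p)^3 - 7.8171*cos(p)^2 + 0.7596*cos(p) + 0.4902)*sin(p)/(1.5625*cos(p)^6 - 0.45*cos(p)^5 + 2.0074*cos(p)^4 + 9.8906*cos(p)^3 - 0.8411*cos(p)^2 + 6.4306*cos(p) + 16.5649)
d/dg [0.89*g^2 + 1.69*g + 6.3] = 1.78*g + 1.69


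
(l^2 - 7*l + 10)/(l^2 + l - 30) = (l - 2)/(l + 6)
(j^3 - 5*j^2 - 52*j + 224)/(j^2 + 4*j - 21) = (j^2 - 12*j + 32)/(j - 3)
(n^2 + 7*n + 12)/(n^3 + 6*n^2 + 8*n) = (n + 3)/(n*(n + 2))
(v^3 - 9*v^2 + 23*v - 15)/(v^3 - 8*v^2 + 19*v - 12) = (v - 5)/(v - 4)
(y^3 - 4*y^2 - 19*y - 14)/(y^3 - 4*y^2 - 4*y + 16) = (y^2 - 6*y - 7)/(y^2 - 6*y + 8)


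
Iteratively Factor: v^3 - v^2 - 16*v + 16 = (v - 4)*(v^2 + 3*v - 4) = (v - 4)*(v - 1)*(v + 4)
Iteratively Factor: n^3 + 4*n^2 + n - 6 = (n + 3)*(n^2 + n - 2) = (n - 1)*(n + 3)*(n + 2)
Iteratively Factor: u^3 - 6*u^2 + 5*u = (u)*(u^2 - 6*u + 5) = u*(u - 5)*(u - 1)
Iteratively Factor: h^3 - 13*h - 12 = (h - 4)*(h^2 + 4*h + 3) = (h - 4)*(h + 3)*(h + 1)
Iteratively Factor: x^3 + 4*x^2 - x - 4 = (x + 4)*(x^2 - 1) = (x - 1)*(x + 4)*(x + 1)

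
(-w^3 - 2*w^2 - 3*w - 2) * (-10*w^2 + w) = 10*w^5 + 19*w^4 + 28*w^3 + 17*w^2 - 2*w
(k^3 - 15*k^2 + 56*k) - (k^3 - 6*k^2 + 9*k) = -9*k^2 + 47*k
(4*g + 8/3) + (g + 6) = 5*g + 26/3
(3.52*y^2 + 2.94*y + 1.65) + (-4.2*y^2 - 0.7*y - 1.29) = -0.68*y^2 + 2.24*y + 0.36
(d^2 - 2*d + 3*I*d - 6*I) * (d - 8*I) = d^3 - 2*d^2 - 5*I*d^2 + 24*d + 10*I*d - 48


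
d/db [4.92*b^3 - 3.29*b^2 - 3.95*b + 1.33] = 14.76*b^2 - 6.58*b - 3.95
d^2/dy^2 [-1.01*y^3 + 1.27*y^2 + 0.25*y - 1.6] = 2.54 - 6.06*y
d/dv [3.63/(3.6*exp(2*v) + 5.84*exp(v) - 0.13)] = (-26.136*exp(v) - 21.1992)*exp(v)/(3.6*exp(2*v) + 5.84*exp(v) - 0.13)^2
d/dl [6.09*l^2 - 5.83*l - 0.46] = 12.18*l - 5.83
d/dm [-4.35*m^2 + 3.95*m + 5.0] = 3.95 - 8.7*m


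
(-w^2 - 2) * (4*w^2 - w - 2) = -4*w^4 + w^3 - 6*w^2 + 2*w + 4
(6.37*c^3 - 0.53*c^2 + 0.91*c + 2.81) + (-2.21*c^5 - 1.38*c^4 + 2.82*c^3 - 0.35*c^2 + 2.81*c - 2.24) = -2.21*c^5 - 1.38*c^4 + 9.19*c^3 - 0.88*c^2 + 3.72*c + 0.57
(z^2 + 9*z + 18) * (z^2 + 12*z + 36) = z^4 + 21*z^3 + 162*z^2 + 540*z + 648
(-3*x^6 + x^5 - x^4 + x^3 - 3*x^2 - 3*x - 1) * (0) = 0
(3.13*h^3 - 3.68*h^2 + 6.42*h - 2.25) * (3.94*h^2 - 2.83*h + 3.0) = 12.3322*h^5 - 23.3571*h^4 + 45.0992*h^3 - 38.0736*h^2 + 25.6275*h - 6.75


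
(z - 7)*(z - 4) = z^2 - 11*z + 28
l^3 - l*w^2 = l*(l - w)*(l + w)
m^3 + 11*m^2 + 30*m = m*(m + 5)*(m + 6)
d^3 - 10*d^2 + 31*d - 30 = (d - 5)*(d - 3)*(d - 2)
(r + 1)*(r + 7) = r^2 + 8*r + 7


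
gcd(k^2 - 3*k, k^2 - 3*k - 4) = 1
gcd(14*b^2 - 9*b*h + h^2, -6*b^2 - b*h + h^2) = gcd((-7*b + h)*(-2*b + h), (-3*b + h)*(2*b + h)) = 1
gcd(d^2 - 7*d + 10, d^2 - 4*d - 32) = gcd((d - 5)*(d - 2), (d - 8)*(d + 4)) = 1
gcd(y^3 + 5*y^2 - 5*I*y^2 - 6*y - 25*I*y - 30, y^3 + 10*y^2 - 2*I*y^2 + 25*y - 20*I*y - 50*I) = y^2 + y*(5 - 2*I) - 10*I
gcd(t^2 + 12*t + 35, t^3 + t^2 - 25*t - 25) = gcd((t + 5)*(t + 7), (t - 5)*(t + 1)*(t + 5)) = t + 5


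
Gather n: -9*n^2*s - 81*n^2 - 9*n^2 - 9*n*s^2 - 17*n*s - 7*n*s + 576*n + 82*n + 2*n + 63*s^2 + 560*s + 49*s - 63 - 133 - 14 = n^2*(-9*s - 90) + n*(-9*s^2 - 24*s + 660) + 63*s^2 + 609*s - 210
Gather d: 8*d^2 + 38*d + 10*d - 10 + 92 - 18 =8*d^2 + 48*d + 64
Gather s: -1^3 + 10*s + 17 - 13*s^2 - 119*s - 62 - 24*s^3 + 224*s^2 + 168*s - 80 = -24*s^3 + 211*s^2 + 59*s - 126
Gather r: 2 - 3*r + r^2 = r^2 - 3*r + 2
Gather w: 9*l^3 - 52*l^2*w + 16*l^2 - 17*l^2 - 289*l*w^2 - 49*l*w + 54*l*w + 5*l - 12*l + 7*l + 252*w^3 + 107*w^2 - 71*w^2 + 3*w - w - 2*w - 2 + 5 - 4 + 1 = 9*l^3 - l^2 + 252*w^3 + w^2*(36 - 289*l) + w*(-52*l^2 + 5*l)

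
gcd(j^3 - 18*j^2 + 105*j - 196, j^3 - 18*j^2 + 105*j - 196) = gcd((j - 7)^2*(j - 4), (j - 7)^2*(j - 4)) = j^3 - 18*j^2 + 105*j - 196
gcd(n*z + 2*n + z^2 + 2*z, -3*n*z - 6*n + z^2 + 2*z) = z + 2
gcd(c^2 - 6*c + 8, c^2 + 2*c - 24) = c - 4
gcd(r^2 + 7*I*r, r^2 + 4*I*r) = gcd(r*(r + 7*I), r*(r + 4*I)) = r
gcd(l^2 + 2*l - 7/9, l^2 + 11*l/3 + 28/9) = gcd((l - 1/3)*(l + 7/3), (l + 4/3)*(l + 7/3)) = l + 7/3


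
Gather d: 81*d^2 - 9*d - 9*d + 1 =81*d^2 - 18*d + 1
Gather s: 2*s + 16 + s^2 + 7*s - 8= s^2 + 9*s + 8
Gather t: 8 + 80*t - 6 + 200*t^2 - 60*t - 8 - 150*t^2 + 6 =50*t^2 + 20*t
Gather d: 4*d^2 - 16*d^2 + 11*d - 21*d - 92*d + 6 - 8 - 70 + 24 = -12*d^2 - 102*d - 48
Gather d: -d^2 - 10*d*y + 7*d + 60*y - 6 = -d^2 + d*(7 - 10*y) + 60*y - 6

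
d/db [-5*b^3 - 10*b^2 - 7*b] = -15*b^2 - 20*b - 7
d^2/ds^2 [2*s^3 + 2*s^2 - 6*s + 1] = 12*s + 4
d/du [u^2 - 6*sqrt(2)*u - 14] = 2*u - 6*sqrt(2)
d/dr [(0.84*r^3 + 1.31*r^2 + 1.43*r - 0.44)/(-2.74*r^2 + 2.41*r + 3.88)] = (-2.3016*r^4 + 4.0488*r^3 + 16.8529*r^2 + 7.7544*r + 6.6088)/(7.5076*r^4 - 13.2068*r^3 - 15.4543*r^2 + 18.7016*r + 15.0544)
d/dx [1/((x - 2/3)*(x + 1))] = 3*(-6*x - 1)/(9*x^4 + 6*x^3 - 11*x^2 - 4*x + 4)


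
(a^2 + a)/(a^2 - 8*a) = (a + 1)/(a - 8)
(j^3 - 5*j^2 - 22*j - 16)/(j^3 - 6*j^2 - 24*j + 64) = (j^2 + 3*j + 2)/(j^2 + 2*j - 8)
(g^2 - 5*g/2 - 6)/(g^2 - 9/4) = 2*(g - 4)/(2*g - 3)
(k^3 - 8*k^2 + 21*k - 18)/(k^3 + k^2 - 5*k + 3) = (k^3 - 8*k^2 + 21*k - 18)/(k^3 + k^2 - 5*k + 3)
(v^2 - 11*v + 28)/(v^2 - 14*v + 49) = (v - 4)/(v - 7)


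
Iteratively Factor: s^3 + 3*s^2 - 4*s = (s + 4)*(s^2 - s) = (s - 1)*(s + 4)*(s)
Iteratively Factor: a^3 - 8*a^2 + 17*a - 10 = (a - 2)*(a^2 - 6*a + 5) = (a - 5)*(a - 2)*(a - 1)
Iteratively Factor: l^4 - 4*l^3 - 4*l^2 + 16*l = (l - 4)*(l^3 - 4*l) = l*(l - 4)*(l^2 - 4) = l*(l - 4)*(l + 2)*(l - 2)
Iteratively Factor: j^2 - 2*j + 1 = (j - 1)*(j - 1)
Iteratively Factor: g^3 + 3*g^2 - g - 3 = (g - 1)*(g^2 + 4*g + 3) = (g - 1)*(g + 1)*(g + 3)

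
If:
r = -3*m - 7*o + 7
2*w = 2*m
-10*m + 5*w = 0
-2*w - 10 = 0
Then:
No Solution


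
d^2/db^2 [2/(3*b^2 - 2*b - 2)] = 4*(9*b^2 - 6*b - 4*(3*b - 1)^2 - 6)/(-3*b^2 + 2*b + 2)^3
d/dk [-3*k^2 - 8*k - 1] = -6*k - 8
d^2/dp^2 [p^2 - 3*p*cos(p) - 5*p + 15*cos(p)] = 3*p*cos(p) + 6*sin(p) - 15*cos(p) + 2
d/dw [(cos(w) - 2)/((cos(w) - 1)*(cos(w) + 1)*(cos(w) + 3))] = (-21*cos(w) - 3*cos(2*w) + cos(3*w) + 7)/(2*(cos(w) + 3)^2*sin(w)^3)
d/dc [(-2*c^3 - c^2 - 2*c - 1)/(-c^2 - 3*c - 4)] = (2*c^4 + 12*c^3 + 25*c^2 + 6*c + 5)/(c^4 + 6*c^3 + 17*c^2 + 24*c + 16)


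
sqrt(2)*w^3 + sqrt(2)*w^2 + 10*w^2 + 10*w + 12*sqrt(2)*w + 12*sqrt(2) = (w + 2*sqrt(2))*(w + 3*sqrt(2))*(sqrt(2)*w + sqrt(2))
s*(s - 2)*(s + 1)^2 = s^4 - 3*s^2 - 2*s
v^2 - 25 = (v - 5)*(v + 5)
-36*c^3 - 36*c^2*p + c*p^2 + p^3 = (-6*c + p)*(c + p)*(6*c + p)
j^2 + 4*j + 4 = (j + 2)^2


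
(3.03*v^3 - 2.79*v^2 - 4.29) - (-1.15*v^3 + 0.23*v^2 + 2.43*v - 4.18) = 4.18*v^3 - 3.02*v^2 - 2.43*v - 0.11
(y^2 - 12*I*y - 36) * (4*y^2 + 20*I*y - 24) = 4*y^4 - 28*I*y^3 + 72*y^2 - 432*I*y + 864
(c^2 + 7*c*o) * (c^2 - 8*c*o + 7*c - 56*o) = c^4 - c^3*o + 7*c^3 - 56*c^2*o^2 - 7*c^2*o - 392*c*o^2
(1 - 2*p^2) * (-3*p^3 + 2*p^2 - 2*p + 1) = 6*p^5 - 4*p^4 + p^3 - 2*p + 1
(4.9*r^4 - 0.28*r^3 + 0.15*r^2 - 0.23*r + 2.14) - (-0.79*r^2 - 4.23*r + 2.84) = 4.9*r^4 - 0.28*r^3 + 0.94*r^2 + 4.0*r - 0.7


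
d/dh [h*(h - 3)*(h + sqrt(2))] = h*(h - 3) + h*(h + sqrt(2)) + (h - 3)*(h + sqrt(2))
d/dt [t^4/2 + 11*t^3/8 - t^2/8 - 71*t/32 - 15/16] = 2*t^3 + 33*t^2/8 - t/4 - 71/32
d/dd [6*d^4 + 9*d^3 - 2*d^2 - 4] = d*(24*d^2 + 27*d - 4)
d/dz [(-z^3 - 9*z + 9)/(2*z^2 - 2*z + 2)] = z*(-z^3 + 2*z^2 + 6*z - 18)/(2*(z^4 - 2*z^3 + 3*z^2 - 2*z + 1))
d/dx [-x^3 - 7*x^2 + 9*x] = -3*x^2 - 14*x + 9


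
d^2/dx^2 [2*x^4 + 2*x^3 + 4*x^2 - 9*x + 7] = 24*x^2 + 12*x + 8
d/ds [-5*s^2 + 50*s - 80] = 50 - 10*s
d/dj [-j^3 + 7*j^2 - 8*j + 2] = -3*j^2 + 14*j - 8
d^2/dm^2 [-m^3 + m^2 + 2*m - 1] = 2 - 6*m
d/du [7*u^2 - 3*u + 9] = 14*u - 3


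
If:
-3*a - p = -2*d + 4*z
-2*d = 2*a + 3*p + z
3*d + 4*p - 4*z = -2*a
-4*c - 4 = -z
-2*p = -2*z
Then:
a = 0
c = -1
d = 0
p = 0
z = 0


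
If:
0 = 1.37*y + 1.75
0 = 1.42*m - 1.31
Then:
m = 0.92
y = -1.28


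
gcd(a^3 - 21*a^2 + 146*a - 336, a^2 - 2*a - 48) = a - 8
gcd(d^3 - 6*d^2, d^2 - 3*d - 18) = d - 6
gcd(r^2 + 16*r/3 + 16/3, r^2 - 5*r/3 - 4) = r + 4/3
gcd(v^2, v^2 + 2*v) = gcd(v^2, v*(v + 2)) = v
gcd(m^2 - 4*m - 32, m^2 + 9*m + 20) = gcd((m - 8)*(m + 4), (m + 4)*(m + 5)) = m + 4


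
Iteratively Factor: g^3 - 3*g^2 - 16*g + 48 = (g - 4)*(g^2 + g - 12) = (g - 4)*(g + 4)*(g - 3)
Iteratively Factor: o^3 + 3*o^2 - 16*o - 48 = (o - 4)*(o^2 + 7*o + 12) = (o - 4)*(o + 3)*(o + 4)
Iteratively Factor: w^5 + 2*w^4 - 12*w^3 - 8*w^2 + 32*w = (w)*(w^4 + 2*w^3 - 12*w^2 - 8*w + 32) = w*(w - 2)*(w^3 + 4*w^2 - 4*w - 16) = w*(w - 2)^2*(w^2 + 6*w + 8) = w*(w - 2)^2*(w + 2)*(w + 4)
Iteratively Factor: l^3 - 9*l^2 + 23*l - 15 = (l - 3)*(l^2 - 6*l + 5) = (l - 5)*(l - 3)*(l - 1)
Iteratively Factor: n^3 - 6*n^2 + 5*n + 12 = (n + 1)*(n^2 - 7*n + 12) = (n - 4)*(n + 1)*(n - 3)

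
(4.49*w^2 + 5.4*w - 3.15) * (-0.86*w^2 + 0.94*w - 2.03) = -3.8614*w^4 - 0.4234*w^3 - 1.3297*w^2 - 13.923*w + 6.3945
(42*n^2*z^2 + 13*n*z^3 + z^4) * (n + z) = 42*n^3*z^2 + 55*n^2*z^3 + 14*n*z^4 + z^5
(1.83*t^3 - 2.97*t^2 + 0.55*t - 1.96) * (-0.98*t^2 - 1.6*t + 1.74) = -1.7934*t^5 - 0.0174000000000003*t^4 + 7.3972*t^3 - 4.127*t^2 + 4.093*t - 3.4104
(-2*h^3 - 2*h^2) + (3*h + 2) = -2*h^3 - 2*h^2 + 3*h + 2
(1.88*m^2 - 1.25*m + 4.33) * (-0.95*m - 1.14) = -1.786*m^3 - 0.9557*m^2 - 2.6885*m - 4.9362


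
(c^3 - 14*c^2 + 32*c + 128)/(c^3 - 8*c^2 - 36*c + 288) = (c^2 - 6*c - 16)/(c^2 - 36)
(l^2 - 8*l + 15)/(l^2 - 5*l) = (l - 3)/l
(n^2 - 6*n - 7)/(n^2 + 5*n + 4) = (n - 7)/(n + 4)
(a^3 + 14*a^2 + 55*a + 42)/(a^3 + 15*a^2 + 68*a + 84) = (a + 1)/(a + 2)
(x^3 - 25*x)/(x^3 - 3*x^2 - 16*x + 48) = x*(x^2 - 25)/(x^3 - 3*x^2 - 16*x + 48)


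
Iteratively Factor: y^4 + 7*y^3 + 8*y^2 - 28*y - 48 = (y + 2)*(y^3 + 5*y^2 - 2*y - 24) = (y + 2)*(y + 3)*(y^2 + 2*y - 8) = (y + 2)*(y + 3)*(y + 4)*(y - 2)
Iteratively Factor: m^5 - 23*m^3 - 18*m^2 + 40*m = (m - 1)*(m^4 + m^3 - 22*m^2 - 40*m) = (m - 1)*(m + 2)*(m^3 - m^2 - 20*m) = m*(m - 1)*(m + 2)*(m^2 - m - 20) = m*(m - 1)*(m + 2)*(m + 4)*(m - 5)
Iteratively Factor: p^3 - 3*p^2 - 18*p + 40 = (p - 5)*(p^2 + 2*p - 8) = (p - 5)*(p - 2)*(p + 4)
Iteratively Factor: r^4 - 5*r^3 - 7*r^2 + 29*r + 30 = (r - 3)*(r^3 - 2*r^2 - 13*r - 10) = (r - 3)*(r + 2)*(r^2 - 4*r - 5) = (r - 3)*(r + 1)*(r + 2)*(r - 5)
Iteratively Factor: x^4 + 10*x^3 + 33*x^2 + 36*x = (x)*(x^3 + 10*x^2 + 33*x + 36) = x*(x + 4)*(x^2 + 6*x + 9) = x*(x + 3)*(x + 4)*(x + 3)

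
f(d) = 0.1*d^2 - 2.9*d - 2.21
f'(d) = 0.2*d - 2.9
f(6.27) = -16.46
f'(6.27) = -1.65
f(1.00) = -5.01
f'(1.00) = -2.70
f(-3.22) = 8.16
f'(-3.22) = -3.54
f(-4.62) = 13.32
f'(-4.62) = -3.82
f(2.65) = -9.19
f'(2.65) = -2.37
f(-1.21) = 1.45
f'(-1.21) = -3.14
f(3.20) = -10.47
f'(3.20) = -2.26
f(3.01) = -10.03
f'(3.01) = -2.30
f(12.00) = -22.61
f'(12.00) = -0.50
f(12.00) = -22.61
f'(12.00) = -0.50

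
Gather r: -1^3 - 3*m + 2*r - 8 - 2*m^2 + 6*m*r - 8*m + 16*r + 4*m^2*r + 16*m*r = -2*m^2 - 11*m + r*(4*m^2 + 22*m + 18) - 9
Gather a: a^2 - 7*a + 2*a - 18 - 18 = a^2 - 5*a - 36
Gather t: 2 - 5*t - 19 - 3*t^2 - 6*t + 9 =-3*t^2 - 11*t - 8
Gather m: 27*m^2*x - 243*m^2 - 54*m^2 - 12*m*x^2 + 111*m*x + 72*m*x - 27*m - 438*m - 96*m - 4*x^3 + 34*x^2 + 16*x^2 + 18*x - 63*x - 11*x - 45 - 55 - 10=m^2*(27*x - 297) + m*(-12*x^2 + 183*x - 561) - 4*x^3 + 50*x^2 - 56*x - 110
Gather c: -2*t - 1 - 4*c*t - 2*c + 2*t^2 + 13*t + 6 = c*(-4*t - 2) + 2*t^2 + 11*t + 5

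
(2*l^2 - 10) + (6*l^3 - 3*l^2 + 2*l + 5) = 6*l^3 - l^2 + 2*l - 5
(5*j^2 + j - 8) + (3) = 5*j^2 + j - 5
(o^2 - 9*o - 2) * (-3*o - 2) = -3*o^3 + 25*o^2 + 24*o + 4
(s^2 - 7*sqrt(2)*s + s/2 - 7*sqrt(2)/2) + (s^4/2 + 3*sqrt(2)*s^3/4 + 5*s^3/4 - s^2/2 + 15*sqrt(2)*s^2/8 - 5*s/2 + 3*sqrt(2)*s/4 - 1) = s^4/2 + 3*sqrt(2)*s^3/4 + 5*s^3/4 + s^2/2 + 15*sqrt(2)*s^2/8 - 25*sqrt(2)*s/4 - 2*s - 7*sqrt(2)/2 - 1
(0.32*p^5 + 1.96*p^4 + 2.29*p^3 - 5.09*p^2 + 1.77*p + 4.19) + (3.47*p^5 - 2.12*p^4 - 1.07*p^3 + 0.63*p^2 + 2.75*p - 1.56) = 3.79*p^5 - 0.16*p^4 + 1.22*p^3 - 4.46*p^2 + 4.52*p + 2.63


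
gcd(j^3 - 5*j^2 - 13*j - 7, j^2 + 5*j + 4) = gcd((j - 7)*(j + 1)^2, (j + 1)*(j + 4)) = j + 1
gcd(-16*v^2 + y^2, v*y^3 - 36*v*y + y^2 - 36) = 1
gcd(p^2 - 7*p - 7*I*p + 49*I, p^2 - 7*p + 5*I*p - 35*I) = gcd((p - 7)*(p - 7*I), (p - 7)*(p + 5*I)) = p - 7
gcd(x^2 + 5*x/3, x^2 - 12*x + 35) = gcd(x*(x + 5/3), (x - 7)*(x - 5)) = 1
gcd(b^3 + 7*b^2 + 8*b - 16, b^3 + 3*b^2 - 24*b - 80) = b^2 + 8*b + 16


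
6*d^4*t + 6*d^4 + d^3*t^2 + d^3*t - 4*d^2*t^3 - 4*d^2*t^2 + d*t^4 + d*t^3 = (-3*d + t)*(-2*d + t)*(d + t)*(d*t + d)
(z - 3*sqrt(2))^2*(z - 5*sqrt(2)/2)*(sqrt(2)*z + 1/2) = sqrt(2)*z^4 - 33*z^3/2 + 175*sqrt(2)*z^2/4 - 66*z - 45*sqrt(2)/2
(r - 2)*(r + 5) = r^2 + 3*r - 10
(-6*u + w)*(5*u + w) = -30*u^2 - u*w + w^2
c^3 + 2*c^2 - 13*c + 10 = (c - 2)*(c - 1)*(c + 5)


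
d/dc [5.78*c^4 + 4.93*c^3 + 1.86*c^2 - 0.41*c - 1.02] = 23.12*c^3 + 14.79*c^2 + 3.72*c - 0.41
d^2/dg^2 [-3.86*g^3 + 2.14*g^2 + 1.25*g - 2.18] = 4.28 - 23.16*g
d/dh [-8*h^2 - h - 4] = -16*h - 1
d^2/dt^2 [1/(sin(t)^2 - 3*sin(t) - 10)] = (-4*sin(t)^4 + 9*sin(t)^3 - 43*sin(t)^2 + 12*sin(t) + 38)/((sin(t) - 5)^3*(sin(t) + 2)^3)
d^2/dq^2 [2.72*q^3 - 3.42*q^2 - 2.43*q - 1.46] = 16.32*q - 6.84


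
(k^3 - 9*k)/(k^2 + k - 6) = k*(k - 3)/(k - 2)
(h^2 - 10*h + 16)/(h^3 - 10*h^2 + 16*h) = 1/h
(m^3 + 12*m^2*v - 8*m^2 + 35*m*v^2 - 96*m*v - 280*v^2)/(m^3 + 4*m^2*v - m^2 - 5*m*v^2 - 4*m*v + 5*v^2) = (-m^2 - 7*m*v + 8*m + 56*v)/(-m^2 + m*v + m - v)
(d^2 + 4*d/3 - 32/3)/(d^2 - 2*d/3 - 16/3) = (d + 4)/(d + 2)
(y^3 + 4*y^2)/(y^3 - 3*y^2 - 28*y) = y/(y - 7)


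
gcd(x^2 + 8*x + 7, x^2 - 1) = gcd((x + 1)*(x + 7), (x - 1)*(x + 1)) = x + 1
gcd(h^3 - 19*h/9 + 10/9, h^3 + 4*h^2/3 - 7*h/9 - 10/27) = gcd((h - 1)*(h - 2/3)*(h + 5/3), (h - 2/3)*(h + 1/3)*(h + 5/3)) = h^2 + h - 10/9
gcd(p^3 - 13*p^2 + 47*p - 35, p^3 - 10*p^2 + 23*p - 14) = p^2 - 8*p + 7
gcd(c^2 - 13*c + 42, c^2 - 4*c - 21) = c - 7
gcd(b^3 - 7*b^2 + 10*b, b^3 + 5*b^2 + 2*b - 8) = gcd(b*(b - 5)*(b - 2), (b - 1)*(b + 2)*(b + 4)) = 1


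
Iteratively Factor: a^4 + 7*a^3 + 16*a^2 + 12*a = (a + 3)*(a^3 + 4*a^2 + 4*a) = a*(a + 3)*(a^2 + 4*a + 4) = a*(a + 2)*(a + 3)*(a + 2)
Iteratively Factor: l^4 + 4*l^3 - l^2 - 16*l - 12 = (l + 2)*(l^3 + 2*l^2 - 5*l - 6) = (l - 2)*(l + 2)*(l^2 + 4*l + 3) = (l - 2)*(l + 2)*(l + 3)*(l + 1)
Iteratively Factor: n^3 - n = (n - 1)*(n^2 + n) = (n - 1)*(n + 1)*(n)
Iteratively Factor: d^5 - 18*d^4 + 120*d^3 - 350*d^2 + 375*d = (d)*(d^4 - 18*d^3 + 120*d^2 - 350*d + 375) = d*(d - 5)*(d^3 - 13*d^2 + 55*d - 75) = d*(d - 5)^2*(d^2 - 8*d + 15) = d*(d - 5)^2*(d - 3)*(d - 5)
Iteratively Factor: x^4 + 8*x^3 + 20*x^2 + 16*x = (x + 2)*(x^3 + 6*x^2 + 8*x) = (x + 2)*(x + 4)*(x^2 + 2*x) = (x + 2)^2*(x + 4)*(x)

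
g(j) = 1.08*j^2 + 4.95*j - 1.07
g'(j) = 2.16*j + 4.95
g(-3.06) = -6.10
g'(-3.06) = -1.66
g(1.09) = 5.61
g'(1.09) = 7.30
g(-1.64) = -6.28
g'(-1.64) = 1.41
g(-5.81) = 6.63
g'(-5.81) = -7.60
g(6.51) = 76.93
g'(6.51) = 19.01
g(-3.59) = -4.92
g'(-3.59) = -2.80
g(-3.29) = -5.67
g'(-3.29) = -2.16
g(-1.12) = -5.26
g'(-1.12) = 2.53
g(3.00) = 23.50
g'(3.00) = 11.43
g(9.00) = 130.96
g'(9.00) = 24.39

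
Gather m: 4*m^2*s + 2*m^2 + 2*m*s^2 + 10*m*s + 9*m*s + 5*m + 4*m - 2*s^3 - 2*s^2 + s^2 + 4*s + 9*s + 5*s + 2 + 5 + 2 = m^2*(4*s + 2) + m*(2*s^2 + 19*s + 9) - 2*s^3 - s^2 + 18*s + 9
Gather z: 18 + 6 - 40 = -16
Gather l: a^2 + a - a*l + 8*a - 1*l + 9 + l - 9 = a^2 - a*l + 9*a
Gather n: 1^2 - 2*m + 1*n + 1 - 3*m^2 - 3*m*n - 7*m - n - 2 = -3*m^2 - 3*m*n - 9*m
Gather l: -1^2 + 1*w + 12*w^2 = 12*w^2 + w - 1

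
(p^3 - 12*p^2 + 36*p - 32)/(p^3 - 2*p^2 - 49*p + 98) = (p^2 - 10*p + 16)/(p^2 - 49)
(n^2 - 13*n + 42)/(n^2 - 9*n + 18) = (n - 7)/(n - 3)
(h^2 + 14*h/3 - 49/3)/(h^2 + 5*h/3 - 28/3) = (h + 7)/(h + 4)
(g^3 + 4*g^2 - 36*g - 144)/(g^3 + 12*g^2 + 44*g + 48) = (g - 6)/(g + 2)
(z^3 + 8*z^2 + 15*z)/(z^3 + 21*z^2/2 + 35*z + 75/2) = 2*z/(2*z + 5)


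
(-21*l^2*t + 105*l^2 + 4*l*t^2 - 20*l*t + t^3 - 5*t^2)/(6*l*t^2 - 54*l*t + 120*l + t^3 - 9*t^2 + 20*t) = (-21*l^2 + 4*l*t + t^2)/(6*l*t - 24*l + t^2 - 4*t)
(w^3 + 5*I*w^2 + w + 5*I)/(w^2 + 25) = (w^2 + 1)/(w - 5*I)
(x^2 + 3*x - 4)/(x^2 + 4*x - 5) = (x + 4)/(x + 5)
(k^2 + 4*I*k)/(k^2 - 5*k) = (k + 4*I)/(k - 5)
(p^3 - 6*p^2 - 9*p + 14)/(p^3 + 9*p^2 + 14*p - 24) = (p^2 - 5*p - 14)/(p^2 + 10*p + 24)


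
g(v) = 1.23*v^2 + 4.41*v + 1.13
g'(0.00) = 4.41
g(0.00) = 1.13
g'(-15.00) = -32.49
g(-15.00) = 211.73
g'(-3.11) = -3.24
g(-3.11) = -0.69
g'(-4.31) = -6.19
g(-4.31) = 4.97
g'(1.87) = 9.01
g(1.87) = 13.68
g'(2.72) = 11.10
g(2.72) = 22.23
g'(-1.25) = 1.34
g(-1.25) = -2.46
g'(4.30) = 14.99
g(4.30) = 42.84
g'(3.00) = 11.79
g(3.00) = 25.43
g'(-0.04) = 4.31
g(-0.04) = 0.96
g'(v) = 2.46*v + 4.41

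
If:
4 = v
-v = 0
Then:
No Solution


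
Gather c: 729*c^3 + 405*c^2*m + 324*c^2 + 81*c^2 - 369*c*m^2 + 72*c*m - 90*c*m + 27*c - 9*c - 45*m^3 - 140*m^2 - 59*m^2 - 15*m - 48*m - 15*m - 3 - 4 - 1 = 729*c^3 + c^2*(405*m + 405) + c*(-369*m^2 - 18*m + 18) - 45*m^3 - 199*m^2 - 78*m - 8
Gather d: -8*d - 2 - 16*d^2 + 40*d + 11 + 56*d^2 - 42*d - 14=40*d^2 - 10*d - 5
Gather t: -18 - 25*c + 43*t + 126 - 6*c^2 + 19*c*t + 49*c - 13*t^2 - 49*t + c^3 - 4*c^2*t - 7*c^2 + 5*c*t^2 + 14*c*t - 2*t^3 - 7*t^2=c^3 - 13*c^2 + 24*c - 2*t^3 + t^2*(5*c - 20) + t*(-4*c^2 + 33*c - 6) + 108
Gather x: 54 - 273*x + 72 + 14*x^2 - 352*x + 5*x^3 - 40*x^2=5*x^3 - 26*x^2 - 625*x + 126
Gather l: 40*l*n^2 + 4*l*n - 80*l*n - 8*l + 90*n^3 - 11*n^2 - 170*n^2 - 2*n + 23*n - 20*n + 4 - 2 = l*(40*n^2 - 76*n - 8) + 90*n^3 - 181*n^2 + n + 2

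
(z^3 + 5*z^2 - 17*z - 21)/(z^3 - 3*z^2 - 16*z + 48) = (z^2 + 8*z + 7)/(z^2 - 16)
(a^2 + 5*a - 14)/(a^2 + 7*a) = (a - 2)/a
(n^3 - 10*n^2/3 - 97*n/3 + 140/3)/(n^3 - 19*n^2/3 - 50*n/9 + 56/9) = 3*(3*n^2 + 11*n - 20)/(9*n^2 + 6*n - 8)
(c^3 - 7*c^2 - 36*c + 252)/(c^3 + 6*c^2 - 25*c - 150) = (c^2 - 13*c + 42)/(c^2 - 25)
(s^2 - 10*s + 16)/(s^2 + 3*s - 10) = (s - 8)/(s + 5)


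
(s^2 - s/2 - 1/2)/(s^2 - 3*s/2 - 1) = (s - 1)/(s - 2)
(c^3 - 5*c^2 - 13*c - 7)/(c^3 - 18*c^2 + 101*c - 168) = (c^2 + 2*c + 1)/(c^2 - 11*c + 24)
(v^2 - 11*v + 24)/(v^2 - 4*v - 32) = (v - 3)/(v + 4)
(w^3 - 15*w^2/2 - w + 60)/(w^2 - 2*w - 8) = (w^2 - 7*w/2 - 15)/(w + 2)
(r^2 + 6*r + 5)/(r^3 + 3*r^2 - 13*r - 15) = 1/(r - 3)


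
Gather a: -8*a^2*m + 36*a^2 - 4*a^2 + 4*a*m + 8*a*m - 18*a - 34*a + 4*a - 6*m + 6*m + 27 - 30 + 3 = a^2*(32 - 8*m) + a*(12*m - 48)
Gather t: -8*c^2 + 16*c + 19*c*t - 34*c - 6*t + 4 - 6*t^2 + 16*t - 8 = -8*c^2 - 18*c - 6*t^2 + t*(19*c + 10) - 4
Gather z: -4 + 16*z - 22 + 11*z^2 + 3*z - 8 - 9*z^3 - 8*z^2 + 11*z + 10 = -9*z^3 + 3*z^2 + 30*z - 24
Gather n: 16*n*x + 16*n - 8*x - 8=n*(16*x + 16) - 8*x - 8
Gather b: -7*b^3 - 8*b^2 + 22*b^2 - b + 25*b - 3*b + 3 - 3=-7*b^3 + 14*b^2 + 21*b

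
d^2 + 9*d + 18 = (d + 3)*(d + 6)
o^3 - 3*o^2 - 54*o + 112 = (o - 8)*(o - 2)*(o + 7)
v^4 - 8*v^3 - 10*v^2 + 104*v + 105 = (v - 7)*(v - 5)*(v + 1)*(v + 3)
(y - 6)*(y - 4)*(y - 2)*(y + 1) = y^4 - 11*y^3 + 32*y^2 - 4*y - 48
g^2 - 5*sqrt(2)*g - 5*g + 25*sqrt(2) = (g - 5)*(g - 5*sqrt(2))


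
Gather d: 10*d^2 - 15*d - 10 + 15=10*d^2 - 15*d + 5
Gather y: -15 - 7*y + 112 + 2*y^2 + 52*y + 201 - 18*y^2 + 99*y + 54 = -16*y^2 + 144*y + 352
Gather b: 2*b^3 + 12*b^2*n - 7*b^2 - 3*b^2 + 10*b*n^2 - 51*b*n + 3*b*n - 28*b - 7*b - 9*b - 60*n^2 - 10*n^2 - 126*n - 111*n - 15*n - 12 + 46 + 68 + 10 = 2*b^3 + b^2*(12*n - 10) + b*(10*n^2 - 48*n - 44) - 70*n^2 - 252*n + 112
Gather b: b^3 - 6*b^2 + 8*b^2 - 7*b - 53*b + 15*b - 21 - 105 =b^3 + 2*b^2 - 45*b - 126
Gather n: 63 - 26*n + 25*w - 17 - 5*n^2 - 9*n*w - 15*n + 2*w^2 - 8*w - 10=-5*n^2 + n*(-9*w - 41) + 2*w^2 + 17*w + 36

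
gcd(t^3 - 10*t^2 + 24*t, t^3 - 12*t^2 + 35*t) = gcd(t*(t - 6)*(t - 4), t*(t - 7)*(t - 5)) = t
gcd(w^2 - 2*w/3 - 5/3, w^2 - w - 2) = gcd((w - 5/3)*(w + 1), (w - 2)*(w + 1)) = w + 1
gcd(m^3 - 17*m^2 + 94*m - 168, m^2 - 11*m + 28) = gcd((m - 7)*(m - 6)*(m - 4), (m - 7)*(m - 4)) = m^2 - 11*m + 28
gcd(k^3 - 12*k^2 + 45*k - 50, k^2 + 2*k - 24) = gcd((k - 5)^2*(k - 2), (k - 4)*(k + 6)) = 1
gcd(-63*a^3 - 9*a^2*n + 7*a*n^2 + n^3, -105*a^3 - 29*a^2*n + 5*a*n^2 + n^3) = 21*a^2 + 10*a*n + n^2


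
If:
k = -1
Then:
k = -1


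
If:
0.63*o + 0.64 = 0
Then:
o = -1.02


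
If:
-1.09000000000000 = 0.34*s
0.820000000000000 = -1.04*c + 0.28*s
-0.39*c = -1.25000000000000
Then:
No Solution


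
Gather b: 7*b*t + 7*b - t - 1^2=b*(7*t + 7) - t - 1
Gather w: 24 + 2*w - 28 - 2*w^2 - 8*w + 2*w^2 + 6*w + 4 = 0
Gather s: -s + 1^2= 1 - s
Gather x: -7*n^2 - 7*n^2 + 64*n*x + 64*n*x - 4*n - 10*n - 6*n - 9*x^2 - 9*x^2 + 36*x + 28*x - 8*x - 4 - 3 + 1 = -14*n^2 - 20*n - 18*x^2 + x*(128*n + 56) - 6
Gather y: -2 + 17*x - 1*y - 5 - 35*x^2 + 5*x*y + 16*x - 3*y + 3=-35*x^2 + 33*x + y*(5*x - 4) - 4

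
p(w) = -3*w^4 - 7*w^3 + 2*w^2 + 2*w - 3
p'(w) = -12*w^3 - 21*w^2 + 4*w + 2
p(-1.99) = 9.06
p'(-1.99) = 5.45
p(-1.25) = 3.97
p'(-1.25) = -12.38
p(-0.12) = -3.20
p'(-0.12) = 1.24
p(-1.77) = 9.10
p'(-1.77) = -4.33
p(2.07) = -107.46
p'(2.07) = -186.14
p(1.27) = -19.38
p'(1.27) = -51.37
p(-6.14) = -2583.33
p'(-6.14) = 1963.45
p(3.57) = -776.16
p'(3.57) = -797.35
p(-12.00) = -49851.00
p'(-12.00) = 17666.00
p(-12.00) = -49851.00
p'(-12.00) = 17666.00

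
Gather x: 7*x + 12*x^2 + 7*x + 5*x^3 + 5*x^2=5*x^3 + 17*x^2 + 14*x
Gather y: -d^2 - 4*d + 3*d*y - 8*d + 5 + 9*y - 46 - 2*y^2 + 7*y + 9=-d^2 - 12*d - 2*y^2 + y*(3*d + 16) - 32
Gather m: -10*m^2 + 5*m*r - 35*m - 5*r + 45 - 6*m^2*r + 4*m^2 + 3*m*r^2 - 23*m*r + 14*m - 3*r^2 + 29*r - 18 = m^2*(-6*r - 6) + m*(3*r^2 - 18*r - 21) - 3*r^2 + 24*r + 27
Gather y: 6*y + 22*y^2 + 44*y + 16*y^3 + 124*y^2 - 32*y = 16*y^3 + 146*y^2 + 18*y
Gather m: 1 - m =1 - m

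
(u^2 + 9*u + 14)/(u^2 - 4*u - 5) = (u^2 + 9*u + 14)/(u^2 - 4*u - 5)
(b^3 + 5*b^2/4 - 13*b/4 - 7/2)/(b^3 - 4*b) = (4*b^2 - 3*b - 7)/(4*b*(b - 2))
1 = 1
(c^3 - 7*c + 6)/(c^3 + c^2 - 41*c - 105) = (c^2 - 3*c + 2)/(c^2 - 2*c - 35)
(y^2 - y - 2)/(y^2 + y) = (y - 2)/y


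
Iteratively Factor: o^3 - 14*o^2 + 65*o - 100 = (o - 5)*(o^2 - 9*o + 20) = (o - 5)^2*(o - 4)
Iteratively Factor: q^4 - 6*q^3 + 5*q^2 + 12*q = (q - 4)*(q^3 - 2*q^2 - 3*q) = q*(q - 4)*(q^2 - 2*q - 3) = q*(q - 4)*(q + 1)*(q - 3)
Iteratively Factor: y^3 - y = (y - 1)*(y^2 + y) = (y - 1)*(y + 1)*(y)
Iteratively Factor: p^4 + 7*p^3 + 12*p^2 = (p + 3)*(p^3 + 4*p^2) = p*(p + 3)*(p^2 + 4*p) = p*(p + 3)*(p + 4)*(p)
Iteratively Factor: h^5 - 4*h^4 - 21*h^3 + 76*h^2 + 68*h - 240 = (h + 4)*(h^4 - 8*h^3 + 11*h^2 + 32*h - 60) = (h - 3)*(h + 4)*(h^3 - 5*h^2 - 4*h + 20) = (h - 5)*(h - 3)*(h + 4)*(h^2 - 4) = (h - 5)*(h - 3)*(h + 2)*(h + 4)*(h - 2)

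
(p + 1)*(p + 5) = p^2 + 6*p + 5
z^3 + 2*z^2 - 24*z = z*(z - 4)*(z + 6)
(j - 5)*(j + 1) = j^2 - 4*j - 5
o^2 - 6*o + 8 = (o - 4)*(o - 2)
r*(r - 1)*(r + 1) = r^3 - r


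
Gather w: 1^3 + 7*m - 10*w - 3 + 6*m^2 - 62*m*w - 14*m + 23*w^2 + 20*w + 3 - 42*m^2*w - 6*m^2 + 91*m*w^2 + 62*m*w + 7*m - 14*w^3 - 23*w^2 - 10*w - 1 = -42*m^2*w + 91*m*w^2 - 14*w^3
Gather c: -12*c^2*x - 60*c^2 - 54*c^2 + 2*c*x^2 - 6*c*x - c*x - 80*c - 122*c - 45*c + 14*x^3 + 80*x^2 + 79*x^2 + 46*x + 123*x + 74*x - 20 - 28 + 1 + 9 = c^2*(-12*x - 114) + c*(2*x^2 - 7*x - 247) + 14*x^3 + 159*x^2 + 243*x - 38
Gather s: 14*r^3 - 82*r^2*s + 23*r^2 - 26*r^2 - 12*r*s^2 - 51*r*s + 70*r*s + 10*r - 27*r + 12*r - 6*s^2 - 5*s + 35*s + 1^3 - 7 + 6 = 14*r^3 - 3*r^2 - 5*r + s^2*(-12*r - 6) + s*(-82*r^2 + 19*r + 30)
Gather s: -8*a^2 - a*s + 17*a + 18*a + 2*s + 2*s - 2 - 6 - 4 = -8*a^2 + 35*a + s*(4 - a) - 12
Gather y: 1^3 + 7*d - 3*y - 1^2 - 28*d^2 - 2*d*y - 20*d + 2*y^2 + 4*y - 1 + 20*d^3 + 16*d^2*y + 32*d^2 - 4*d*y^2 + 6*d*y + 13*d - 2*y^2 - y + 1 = 20*d^3 + 4*d^2 - 4*d*y^2 + y*(16*d^2 + 4*d)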